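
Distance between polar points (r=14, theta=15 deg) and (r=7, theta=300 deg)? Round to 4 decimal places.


d = sqrt(r1^2 + r2^2 - 2*r1*r2*cos(t2-t1))
d = sqrt(14^2 + 7^2 - 2*14*7*cos(300-15)) = 13.9381

13.9381


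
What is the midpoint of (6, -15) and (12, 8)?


Midpoint = ((6+12)/2, (-15+8)/2) = (9, -3.5)

(9, -3.5)


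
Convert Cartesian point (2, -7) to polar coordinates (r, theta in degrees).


r = sqrt(2^2 + (-7)^2) = 7.2801
theta = atan2(-7, 2) = 285.9454 degrees

r = 7.2801, theta = 285.9454 degrees


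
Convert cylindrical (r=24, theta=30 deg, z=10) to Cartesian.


x = 24 * cos(30) = 20.7846
y = 24 * sin(30) = 12
z = 10

(20.7846, 12, 10)


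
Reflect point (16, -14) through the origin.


Reflection through origin: (x, y) -> (-x, -y)
(16, -14) -> (-16, 14)

(-16, 14)


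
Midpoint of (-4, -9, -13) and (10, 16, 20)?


Midpoint = ((-4+10)/2, (-9+16)/2, (-13+20)/2) = (3, 3.5, 3.5)

(3, 3.5, 3.5)


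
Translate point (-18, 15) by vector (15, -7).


Translation: (x+dx, y+dy) = (-18+15, 15+-7) = (-3, 8)

(-3, 8)


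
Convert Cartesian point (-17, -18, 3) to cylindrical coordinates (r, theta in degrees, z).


r = sqrt((-17)^2 + (-18)^2) = 24.7588
theta = atan2(-18, -17) = 226.6366 deg
z = 3

r = 24.7588, theta = 226.6366 deg, z = 3


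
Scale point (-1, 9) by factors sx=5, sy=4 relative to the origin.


Scaling: (x*sx, y*sy) = (-1*5, 9*4) = (-5, 36)

(-5, 36)


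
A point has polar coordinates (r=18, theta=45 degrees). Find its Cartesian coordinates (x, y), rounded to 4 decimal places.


x = 18 * cos(45) = 12.7279
y = 18 * sin(45) = 12.7279

(12.7279, 12.7279)


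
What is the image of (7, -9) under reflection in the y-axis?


Reflection across y-axis: (x, y) -> (-x, y)
(7, -9) -> (-7, -9)

(-7, -9)


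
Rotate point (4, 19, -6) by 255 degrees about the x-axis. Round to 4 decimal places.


x' = 4
y' = 19*cos(255) - -6*sin(255) = -10.7131
z' = 19*sin(255) + -6*cos(255) = -16.7997

(4, -10.7131, -16.7997)


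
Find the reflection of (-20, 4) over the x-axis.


Reflection across x-axis: (x, y) -> (x, -y)
(-20, 4) -> (-20, -4)

(-20, -4)


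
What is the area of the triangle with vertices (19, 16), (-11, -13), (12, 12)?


Area = |x1(y2-y3) + x2(y3-y1) + x3(y1-y2)| / 2
= |19*(-13-12) + -11*(12-16) + 12*(16--13)| / 2
= 41.5

41.5


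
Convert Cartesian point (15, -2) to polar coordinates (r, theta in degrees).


r = sqrt(15^2 + (-2)^2) = 15.1327
theta = atan2(-2, 15) = 352.4054 degrees

r = 15.1327, theta = 352.4054 degrees


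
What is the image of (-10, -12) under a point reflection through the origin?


Reflection through origin: (x, y) -> (-x, -y)
(-10, -12) -> (10, 12)

(10, 12)


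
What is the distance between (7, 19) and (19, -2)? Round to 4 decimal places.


d = sqrt((19-7)^2 + (-2-19)^2) = 24.1868

24.1868


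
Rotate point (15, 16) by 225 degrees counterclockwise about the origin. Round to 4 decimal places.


x' = 15*cos(225) - 16*sin(225) = 0.7071
y' = 15*sin(225) + 16*cos(225) = -21.9203

(0.7071, -21.9203)


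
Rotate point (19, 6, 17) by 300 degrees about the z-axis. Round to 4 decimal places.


x' = 19*cos(300) - 6*sin(300) = 14.6962
y' = 19*sin(300) + 6*cos(300) = -13.4545
z' = 17

(14.6962, -13.4545, 17)


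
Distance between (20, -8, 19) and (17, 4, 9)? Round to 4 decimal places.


d = sqrt((17-20)^2 + (4--8)^2 + (9-19)^2) = 15.906

15.906


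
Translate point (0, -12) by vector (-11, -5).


Translation: (x+dx, y+dy) = (0+-11, -12+-5) = (-11, -17)

(-11, -17)


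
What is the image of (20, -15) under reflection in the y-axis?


Reflection across y-axis: (x, y) -> (-x, y)
(20, -15) -> (-20, -15)

(-20, -15)


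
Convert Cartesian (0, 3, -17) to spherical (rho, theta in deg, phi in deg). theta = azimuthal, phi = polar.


rho = sqrt(0^2 + 3^2 + (-17)^2) = 17.2627
theta = atan2(3, 0) = 90 deg
phi = acos(-17/17.2627) = 169.992 deg

rho = 17.2627, theta = 90 deg, phi = 169.992 deg


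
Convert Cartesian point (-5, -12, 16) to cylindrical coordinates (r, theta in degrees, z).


r = sqrt((-5)^2 + (-12)^2) = 13
theta = atan2(-12, -5) = 247.3801 deg
z = 16

r = 13, theta = 247.3801 deg, z = 16


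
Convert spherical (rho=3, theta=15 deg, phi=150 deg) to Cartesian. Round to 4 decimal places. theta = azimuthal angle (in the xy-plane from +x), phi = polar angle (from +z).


x = 3 * sin(150) * cos(15) = 1.4489
y = 3 * sin(150) * sin(15) = 0.3882
z = 3 * cos(150) = -2.5981

(1.4489, 0.3882, -2.5981)


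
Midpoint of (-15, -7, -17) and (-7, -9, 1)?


Midpoint = ((-15+-7)/2, (-7+-9)/2, (-17+1)/2) = (-11, -8, -8)

(-11, -8, -8)


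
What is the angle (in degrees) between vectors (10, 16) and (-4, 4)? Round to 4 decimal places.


dot = 10*-4 + 16*4 = 24
|u| = 18.868, |v| = 5.6569
cos(angle) = 0.2249
angle = 77.0054 degrees

77.0054 degrees


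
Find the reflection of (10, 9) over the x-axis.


Reflection across x-axis: (x, y) -> (x, -y)
(10, 9) -> (10, -9)

(10, -9)


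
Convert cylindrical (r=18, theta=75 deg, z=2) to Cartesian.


x = 18 * cos(75) = 4.6587
y = 18 * sin(75) = 17.3867
z = 2

(4.6587, 17.3867, 2)


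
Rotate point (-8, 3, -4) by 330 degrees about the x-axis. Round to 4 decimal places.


x' = -8
y' = 3*cos(330) - -4*sin(330) = 0.5981
z' = 3*sin(330) + -4*cos(330) = -4.9641

(-8, 0.5981, -4.9641)


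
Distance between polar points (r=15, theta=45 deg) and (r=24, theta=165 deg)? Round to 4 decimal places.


d = sqrt(r1^2 + r2^2 - 2*r1*r2*cos(t2-t1))
d = sqrt(15^2 + 24^2 - 2*15*24*cos(165-45)) = 34.0735

34.0735


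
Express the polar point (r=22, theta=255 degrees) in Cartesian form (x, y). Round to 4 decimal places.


x = 22 * cos(255) = -5.694
y = 22 * sin(255) = -21.2504

(-5.694, -21.2504)


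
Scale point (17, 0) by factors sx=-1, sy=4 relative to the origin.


Scaling: (x*sx, y*sy) = (17*-1, 0*4) = (-17, 0)

(-17, 0)


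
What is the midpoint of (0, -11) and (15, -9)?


Midpoint = ((0+15)/2, (-11+-9)/2) = (7.5, -10)

(7.5, -10)


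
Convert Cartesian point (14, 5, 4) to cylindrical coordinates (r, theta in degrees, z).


r = sqrt(14^2 + 5^2) = 14.8661
theta = atan2(5, 14) = 19.6538 deg
z = 4

r = 14.8661, theta = 19.6538 deg, z = 4


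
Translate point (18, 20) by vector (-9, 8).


Translation: (x+dx, y+dy) = (18+-9, 20+8) = (9, 28)

(9, 28)


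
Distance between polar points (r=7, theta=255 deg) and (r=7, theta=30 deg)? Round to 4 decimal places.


d = sqrt(r1^2 + r2^2 - 2*r1*r2*cos(t2-t1))
d = sqrt(7^2 + 7^2 - 2*7*7*cos(30-255)) = 12.9343

12.9343


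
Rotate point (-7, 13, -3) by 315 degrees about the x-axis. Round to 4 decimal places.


x' = -7
y' = 13*cos(315) - -3*sin(315) = 7.0711
z' = 13*sin(315) + -3*cos(315) = -11.3137

(-7, 7.0711, -11.3137)


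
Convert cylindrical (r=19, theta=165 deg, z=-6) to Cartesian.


x = 19 * cos(165) = -18.3526
y = 19 * sin(165) = 4.9176
z = -6

(-18.3526, 4.9176, -6)


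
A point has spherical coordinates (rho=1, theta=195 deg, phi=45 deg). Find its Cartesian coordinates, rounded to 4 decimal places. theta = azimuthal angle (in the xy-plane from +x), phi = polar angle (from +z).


x = 1 * sin(45) * cos(195) = -0.683
y = 1 * sin(45) * sin(195) = -0.183
z = 1 * cos(45) = 0.7071

(-0.683, -0.183, 0.7071)


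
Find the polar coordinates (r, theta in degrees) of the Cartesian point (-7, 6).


r = sqrt((-7)^2 + 6^2) = 9.2195
theta = atan2(6, -7) = 139.3987 degrees

r = 9.2195, theta = 139.3987 degrees


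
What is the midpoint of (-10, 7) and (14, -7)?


Midpoint = ((-10+14)/2, (7+-7)/2) = (2, 0)

(2, 0)


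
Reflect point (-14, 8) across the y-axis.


Reflection across y-axis: (x, y) -> (-x, y)
(-14, 8) -> (14, 8)

(14, 8)


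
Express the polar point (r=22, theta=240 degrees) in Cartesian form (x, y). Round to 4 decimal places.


x = 22 * cos(240) = -11
y = 22 * sin(240) = -19.0526

(-11, -19.0526)


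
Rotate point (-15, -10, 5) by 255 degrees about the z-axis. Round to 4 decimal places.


x' = -15*cos(255) - -10*sin(255) = -5.777
y' = -15*sin(255) + -10*cos(255) = 17.0771
z' = 5

(-5.777, 17.0771, 5)


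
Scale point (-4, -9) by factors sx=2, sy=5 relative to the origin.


Scaling: (x*sx, y*sy) = (-4*2, -9*5) = (-8, -45)

(-8, -45)


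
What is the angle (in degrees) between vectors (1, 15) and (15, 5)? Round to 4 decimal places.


dot = 1*15 + 15*5 = 90
|u| = 15.0333, |v| = 15.8114
cos(angle) = 0.3786
angle = 67.751 degrees

67.751 degrees


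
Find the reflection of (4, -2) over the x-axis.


Reflection across x-axis: (x, y) -> (x, -y)
(4, -2) -> (4, 2)

(4, 2)


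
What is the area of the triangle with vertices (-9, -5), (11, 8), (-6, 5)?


Area = |x1(y2-y3) + x2(y3-y1) + x3(y1-y2)| / 2
= |-9*(8-5) + 11*(5--5) + -6*(-5-8)| / 2
= 80.5

80.5


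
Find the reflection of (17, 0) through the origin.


Reflection through origin: (x, y) -> (-x, -y)
(17, 0) -> (-17, 0)

(-17, 0)


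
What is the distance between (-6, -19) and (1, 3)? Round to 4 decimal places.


d = sqrt((1--6)^2 + (3--19)^2) = 23.0868

23.0868


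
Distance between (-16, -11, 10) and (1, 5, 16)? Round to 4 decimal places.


d = sqrt((1--16)^2 + (5--11)^2 + (16-10)^2) = 24.1039

24.1039


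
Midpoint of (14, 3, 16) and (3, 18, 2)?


Midpoint = ((14+3)/2, (3+18)/2, (16+2)/2) = (8.5, 10.5, 9)

(8.5, 10.5, 9)


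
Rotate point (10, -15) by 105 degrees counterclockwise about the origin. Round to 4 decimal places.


x' = 10*cos(105) - -15*sin(105) = 11.9007
y' = 10*sin(105) + -15*cos(105) = 13.5415

(11.9007, 13.5415)


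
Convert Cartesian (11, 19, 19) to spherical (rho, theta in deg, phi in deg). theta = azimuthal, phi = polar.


rho = sqrt(11^2 + 19^2 + 19^2) = 29.0345
theta = atan2(19, 11) = 59.9314 deg
phi = acos(19/29.0345) = 49.1262 deg

rho = 29.0345, theta = 59.9314 deg, phi = 49.1262 deg


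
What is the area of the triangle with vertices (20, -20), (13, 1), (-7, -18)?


Area = |x1(y2-y3) + x2(y3-y1) + x3(y1-y2)| / 2
= |20*(1--18) + 13*(-18--20) + -7*(-20-1)| / 2
= 276.5

276.5


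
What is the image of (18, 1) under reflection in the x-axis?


Reflection across x-axis: (x, y) -> (x, -y)
(18, 1) -> (18, -1)

(18, -1)


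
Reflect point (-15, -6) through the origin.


Reflection through origin: (x, y) -> (-x, -y)
(-15, -6) -> (15, 6)

(15, 6)


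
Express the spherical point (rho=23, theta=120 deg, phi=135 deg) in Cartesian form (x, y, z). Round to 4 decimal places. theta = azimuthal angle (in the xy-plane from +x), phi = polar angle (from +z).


x = 23 * sin(135) * cos(120) = -8.1317
y = 23 * sin(135) * sin(120) = 14.0846
z = 23 * cos(135) = -16.2635

(-8.1317, 14.0846, -16.2635)


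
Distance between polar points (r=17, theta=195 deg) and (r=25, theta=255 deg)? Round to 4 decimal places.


d = sqrt(r1^2 + r2^2 - 2*r1*r2*cos(t2-t1))
d = sqrt(17^2 + 25^2 - 2*17*25*cos(255-195)) = 22.1133

22.1133


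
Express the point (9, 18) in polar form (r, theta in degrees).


r = sqrt(9^2 + 18^2) = 20.1246
theta = atan2(18, 9) = 63.4349 degrees

r = 20.1246, theta = 63.4349 degrees


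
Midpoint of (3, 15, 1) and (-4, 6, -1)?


Midpoint = ((3+-4)/2, (15+6)/2, (1+-1)/2) = (-0.5, 10.5, 0)

(-0.5, 10.5, 0)


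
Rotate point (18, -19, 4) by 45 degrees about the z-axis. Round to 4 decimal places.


x' = 18*cos(45) - -19*sin(45) = 26.163
y' = 18*sin(45) + -19*cos(45) = -0.7071
z' = 4

(26.163, -0.7071, 4)


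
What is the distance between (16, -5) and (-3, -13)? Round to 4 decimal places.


d = sqrt((-3-16)^2 + (-13--5)^2) = 20.6155

20.6155


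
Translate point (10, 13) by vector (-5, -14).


Translation: (x+dx, y+dy) = (10+-5, 13+-14) = (5, -1)

(5, -1)


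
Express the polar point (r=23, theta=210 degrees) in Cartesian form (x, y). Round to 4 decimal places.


x = 23 * cos(210) = -19.9186
y = 23 * sin(210) = -11.5

(-19.9186, -11.5)


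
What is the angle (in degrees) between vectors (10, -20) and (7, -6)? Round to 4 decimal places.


dot = 10*7 + -20*-6 = 190
|u| = 22.3607, |v| = 9.2195
cos(angle) = 0.9216
angle = 22.8337 degrees

22.8337 degrees


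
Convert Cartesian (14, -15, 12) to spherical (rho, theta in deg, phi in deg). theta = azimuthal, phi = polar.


rho = sqrt(14^2 + (-15)^2 + 12^2) = 23.7697
theta = atan2(-15, 14) = 313.0251 deg
phi = acos(12/23.7697) = 59.679 deg

rho = 23.7697, theta = 313.0251 deg, phi = 59.679 deg


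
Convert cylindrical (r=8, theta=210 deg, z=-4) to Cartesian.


x = 8 * cos(210) = -6.9282
y = 8 * sin(210) = -4
z = -4

(-6.9282, -4, -4)


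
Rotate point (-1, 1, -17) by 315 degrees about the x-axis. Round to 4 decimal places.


x' = -1
y' = 1*cos(315) - -17*sin(315) = -11.3137
z' = 1*sin(315) + -17*cos(315) = -12.7279

(-1, -11.3137, -12.7279)


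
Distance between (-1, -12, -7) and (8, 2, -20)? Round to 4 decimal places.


d = sqrt((8--1)^2 + (2--12)^2 + (-20--7)^2) = 21.1187

21.1187


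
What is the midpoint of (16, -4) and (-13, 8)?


Midpoint = ((16+-13)/2, (-4+8)/2) = (1.5, 2)

(1.5, 2)


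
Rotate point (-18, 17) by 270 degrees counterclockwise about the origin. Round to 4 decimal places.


x' = -18*cos(270) - 17*sin(270) = 17
y' = -18*sin(270) + 17*cos(270) = 18

(17, 18)


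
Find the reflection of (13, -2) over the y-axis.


Reflection across y-axis: (x, y) -> (-x, y)
(13, -2) -> (-13, -2)

(-13, -2)


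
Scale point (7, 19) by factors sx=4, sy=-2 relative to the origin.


Scaling: (x*sx, y*sy) = (7*4, 19*-2) = (28, -38)

(28, -38)


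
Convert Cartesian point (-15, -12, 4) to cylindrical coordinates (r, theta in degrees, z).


r = sqrt((-15)^2 + (-12)^2) = 19.2094
theta = atan2(-12, -15) = 218.6598 deg
z = 4

r = 19.2094, theta = 218.6598 deg, z = 4


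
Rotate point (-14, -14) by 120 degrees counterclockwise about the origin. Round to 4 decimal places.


x' = -14*cos(120) - -14*sin(120) = 19.1244
y' = -14*sin(120) + -14*cos(120) = -5.1244

(19.1244, -5.1244)


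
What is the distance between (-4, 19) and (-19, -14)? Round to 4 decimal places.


d = sqrt((-19--4)^2 + (-14-19)^2) = 36.2491

36.2491


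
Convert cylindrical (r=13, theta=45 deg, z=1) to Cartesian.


x = 13 * cos(45) = 9.1924
y = 13 * sin(45) = 9.1924
z = 1

(9.1924, 9.1924, 1)


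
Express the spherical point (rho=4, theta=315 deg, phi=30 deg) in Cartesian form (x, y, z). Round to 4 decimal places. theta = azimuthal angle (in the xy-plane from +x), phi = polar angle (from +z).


x = 4 * sin(30) * cos(315) = 1.4142
y = 4 * sin(30) * sin(315) = -1.4142
z = 4 * cos(30) = 3.4641

(1.4142, -1.4142, 3.4641)


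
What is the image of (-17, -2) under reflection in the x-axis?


Reflection across x-axis: (x, y) -> (x, -y)
(-17, -2) -> (-17, 2)

(-17, 2)


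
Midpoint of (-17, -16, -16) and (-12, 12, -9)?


Midpoint = ((-17+-12)/2, (-16+12)/2, (-16+-9)/2) = (-14.5, -2, -12.5)

(-14.5, -2, -12.5)


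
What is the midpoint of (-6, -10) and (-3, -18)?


Midpoint = ((-6+-3)/2, (-10+-18)/2) = (-4.5, -14)

(-4.5, -14)


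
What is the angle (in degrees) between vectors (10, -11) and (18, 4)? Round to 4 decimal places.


dot = 10*18 + -11*4 = 136
|u| = 14.8661, |v| = 18.4391
cos(angle) = 0.4961
angle = 60.2551 degrees

60.2551 degrees


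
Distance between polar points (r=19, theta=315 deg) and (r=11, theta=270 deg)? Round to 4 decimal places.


d = sqrt(r1^2 + r2^2 - 2*r1*r2*cos(t2-t1))
d = sqrt(19^2 + 11^2 - 2*19*11*cos(270-315)) = 13.6539

13.6539


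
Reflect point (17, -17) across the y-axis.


Reflection across y-axis: (x, y) -> (-x, y)
(17, -17) -> (-17, -17)

(-17, -17)


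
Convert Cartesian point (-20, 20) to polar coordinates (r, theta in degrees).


r = sqrt((-20)^2 + 20^2) = 28.2843
theta = atan2(20, -20) = 135 degrees

r = 28.2843, theta = 135 degrees


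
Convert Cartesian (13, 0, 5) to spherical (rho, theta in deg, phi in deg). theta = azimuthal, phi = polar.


rho = sqrt(13^2 + 0^2 + 5^2) = 13.9284
theta = atan2(0, 13) = 0 deg
phi = acos(5/13.9284) = 68.9625 deg

rho = 13.9284, theta = 0 deg, phi = 68.9625 deg


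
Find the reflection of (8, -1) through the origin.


Reflection through origin: (x, y) -> (-x, -y)
(8, -1) -> (-8, 1)

(-8, 1)


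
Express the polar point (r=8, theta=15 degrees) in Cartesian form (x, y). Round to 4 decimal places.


x = 8 * cos(15) = 7.7274
y = 8 * sin(15) = 2.0706

(7.7274, 2.0706)


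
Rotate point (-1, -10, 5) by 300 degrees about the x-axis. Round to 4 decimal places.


x' = -1
y' = -10*cos(300) - 5*sin(300) = -0.6699
z' = -10*sin(300) + 5*cos(300) = 11.1603

(-1, -0.6699, 11.1603)


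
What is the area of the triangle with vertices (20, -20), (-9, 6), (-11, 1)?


Area = |x1(y2-y3) + x2(y3-y1) + x3(y1-y2)| / 2
= |20*(6-1) + -9*(1--20) + -11*(-20-6)| / 2
= 98.5

98.5


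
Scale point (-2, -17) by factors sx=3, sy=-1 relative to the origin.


Scaling: (x*sx, y*sy) = (-2*3, -17*-1) = (-6, 17)

(-6, 17)


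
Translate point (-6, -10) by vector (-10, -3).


Translation: (x+dx, y+dy) = (-6+-10, -10+-3) = (-16, -13)

(-16, -13)


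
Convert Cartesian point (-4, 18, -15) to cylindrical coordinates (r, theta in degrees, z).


r = sqrt((-4)^2 + 18^2) = 18.4391
theta = atan2(18, -4) = 102.5288 deg
z = -15

r = 18.4391, theta = 102.5288 deg, z = -15


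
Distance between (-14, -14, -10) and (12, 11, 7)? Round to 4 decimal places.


d = sqrt((12--14)^2 + (11--14)^2 + (7--10)^2) = 39.8748

39.8748


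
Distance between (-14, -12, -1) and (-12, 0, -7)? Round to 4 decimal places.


d = sqrt((-12--14)^2 + (0--12)^2 + (-7--1)^2) = 13.5647

13.5647


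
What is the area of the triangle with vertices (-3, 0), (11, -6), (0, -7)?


Area = |x1(y2-y3) + x2(y3-y1) + x3(y1-y2)| / 2
= |-3*(-6--7) + 11*(-7-0) + 0*(0--6)| / 2
= 40

40


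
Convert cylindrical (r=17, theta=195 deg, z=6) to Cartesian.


x = 17 * cos(195) = -16.4207
y = 17 * sin(195) = -4.3999
z = 6

(-16.4207, -4.3999, 6)


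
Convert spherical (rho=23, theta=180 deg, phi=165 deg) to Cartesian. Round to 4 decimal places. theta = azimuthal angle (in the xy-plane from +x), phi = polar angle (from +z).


x = 23 * sin(165) * cos(180) = -5.9528
y = 23 * sin(165) * sin(180) = 0
z = 23 * cos(165) = -22.2163

(-5.9528, 0, -22.2163)


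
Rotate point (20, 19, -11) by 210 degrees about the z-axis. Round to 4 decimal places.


x' = 20*cos(210) - 19*sin(210) = -7.8205
y' = 20*sin(210) + 19*cos(210) = -26.4545
z' = -11

(-7.8205, -26.4545, -11)


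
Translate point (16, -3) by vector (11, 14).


Translation: (x+dx, y+dy) = (16+11, -3+14) = (27, 11)

(27, 11)


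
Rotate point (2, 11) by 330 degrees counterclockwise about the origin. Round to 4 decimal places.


x' = 2*cos(330) - 11*sin(330) = 7.2321
y' = 2*sin(330) + 11*cos(330) = 8.5263

(7.2321, 8.5263)


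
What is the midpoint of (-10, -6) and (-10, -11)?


Midpoint = ((-10+-10)/2, (-6+-11)/2) = (-10, -8.5)

(-10, -8.5)


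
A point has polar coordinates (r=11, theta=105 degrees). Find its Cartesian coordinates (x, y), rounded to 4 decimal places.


x = 11 * cos(105) = -2.847
y = 11 * sin(105) = 10.6252

(-2.847, 10.6252)


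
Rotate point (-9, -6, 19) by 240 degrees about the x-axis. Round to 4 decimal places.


x' = -9
y' = -6*cos(240) - 19*sin(240) = 19.4545
z' = -6*sin(240) + 19*cos(240) = -4.3038

(-9, 19.4545, -4.3038)


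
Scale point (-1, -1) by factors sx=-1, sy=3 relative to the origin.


Scaling: (x*sx, y*sy) = (-1*-1, -1*3) = (1, -3)

(1, -3)


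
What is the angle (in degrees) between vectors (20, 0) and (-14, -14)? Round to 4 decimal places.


dot = 20*-14 + 0*-14 = -280
|u| = 20, |v| = 19.799
cos(angle) = -0.7071
angle = 135 degrees

135 degrees


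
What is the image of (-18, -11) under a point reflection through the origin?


Reflection through origin: (x, y) -> (-x, -y)
(-18, -11) -> (18, 11)

(18, 11)


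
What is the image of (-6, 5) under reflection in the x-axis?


Reflection across x-axis: (x, y) -> (x, -y)
(-6, 5) -> (-6, -5)

(-6, -5)


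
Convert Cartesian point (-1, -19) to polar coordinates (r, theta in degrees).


r = sqrt((-1)^2 + (-19)^2) = 19.0263
theta = atan2(-19, -1) = 266.9872 degrees

r = 19.0263, theta = 266.9872 degrees


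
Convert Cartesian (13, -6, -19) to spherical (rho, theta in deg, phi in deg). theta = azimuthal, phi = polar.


rho = sqrt(13^2 + (-6)^2 + (-19)^2) = 23.7908
theta = atan2(-6, 13) = 335.2249 deg
phi = acos(-19/23.7908) = 142.9994 deg

rho = 23.7908, theta = 335.2249 deg, phi = 142.9994 deg


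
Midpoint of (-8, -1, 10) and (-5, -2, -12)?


Midpoint = ((-8+-5)/2, (-1+-2)/2, (10+-12)/2) = (-6.5, -1.5, -1)

(-6.5, -1.5, -1)


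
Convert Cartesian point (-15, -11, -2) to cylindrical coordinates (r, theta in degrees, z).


r = sqrt((-15)^2 + (-11)^2) = 18.6011
theta = atan2(-11, -15) = 216.2538 deg
z = -2

r = 18.6011, theta = 216.2538 deg, z = -2


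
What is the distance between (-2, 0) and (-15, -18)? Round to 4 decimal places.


d = sqrt((-15--2)^2 + (-18-0)^2) = 22.2036

22.2036


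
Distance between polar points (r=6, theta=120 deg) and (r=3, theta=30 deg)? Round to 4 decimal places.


d = sqrt(r1^2 + r2^2 - 2*r1*r2*cos(t2-t1))
d = sqrt(6^2 + 3^2 - 2*6*3*cos(30-120)) = 6.7082

6.7082


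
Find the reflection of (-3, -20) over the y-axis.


Reflection across y-axis: (x, y) -> (-x, y)
(-3, -20) -> (3, -20)

(3, -20)


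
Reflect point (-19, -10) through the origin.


Reflection through origin: (x, y) -> (-x, -y)
(-19, -10) -> (19, 10)

(19, 10)


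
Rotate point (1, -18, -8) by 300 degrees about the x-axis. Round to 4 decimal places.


x' = 1
y' = -18*cos(300) - -8*sin(300) = -15.9282
z' = -18*sin(300) + -8*cos(300) = 11.5885

(1, -15.9282, 11.5885)


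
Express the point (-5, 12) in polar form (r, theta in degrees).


r = sqrt((-5)^2 + 12^2) = 13
theta = atan2(12, -5) = 112.6199 degrees

r = 13, theta = 112.6199 degrees


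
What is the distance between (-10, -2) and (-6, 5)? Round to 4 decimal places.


d = sqrt((-6--10)^2 + (5--2)^2) = 8.0623

8.0623


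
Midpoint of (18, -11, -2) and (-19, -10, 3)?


Midpoint = ((18+-19)/2, (-11+-10)/2, (-2+3)/2) = (-0.5, -10.5, 0.5)

(-0.5, -10.5, 0.5)


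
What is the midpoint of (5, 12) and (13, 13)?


Midpoint = ((5+13)/2, (12+13)/2) = (9, 12.5)

(9, 12.5)


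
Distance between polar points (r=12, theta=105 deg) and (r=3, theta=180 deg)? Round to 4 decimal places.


d = sqrt(r1^2 + r2^2 - 2*r1*r2*cos(t2-t1))
d = sqrt(12^2 + 3^2 - 2*12*3*cos(180-105)) = 11.5916

11.5916


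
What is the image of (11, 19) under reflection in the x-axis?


Reflection across x-axis: (x, y) -> (x, -y)
(11, 19) -> (11, -19)

(11, -19)


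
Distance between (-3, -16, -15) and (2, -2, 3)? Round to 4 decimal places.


d = sqrt((2--3)^2 + (-2--16)^2 + (3--15)^2) = 23.3452

23.3452


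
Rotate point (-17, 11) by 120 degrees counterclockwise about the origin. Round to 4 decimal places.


x' = -17*cos(120) - 11*sin(120) = -1.0263
y' = -17*sin(120) + 11*cos(120) = -20.2224

(-1.0263, -20.2224)


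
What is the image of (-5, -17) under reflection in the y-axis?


Reflection across y-axis: (x, y) -> (-x, y)
(-5, -17) -> (5, -17)

(5, -17)


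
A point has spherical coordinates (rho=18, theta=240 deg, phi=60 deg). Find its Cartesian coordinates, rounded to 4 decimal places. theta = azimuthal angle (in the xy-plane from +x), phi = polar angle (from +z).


x = 18 * sin(60) * cos(240) = -7.7942
y = 18 * sin(60) * sin(240) = -13.5
z = 18 * cos(60) = 9

(-7.7942, -13.5, 9)


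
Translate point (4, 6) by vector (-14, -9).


Translation: (x+dx, y+dy) = (4+-14, 6+-9) = (-10, -3)

(-10, -3)


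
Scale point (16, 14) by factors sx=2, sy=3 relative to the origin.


Scaling: (x*sx, y*sy) = (16*2, 14*3) = (32, 42)

(32, 42)


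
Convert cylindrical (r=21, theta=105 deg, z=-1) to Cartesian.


x = 21 * cos(105) = -5.4352
y = 21 * sin(105) = 20.2844
z = -1

(-5.4352, 20.2844, -1)


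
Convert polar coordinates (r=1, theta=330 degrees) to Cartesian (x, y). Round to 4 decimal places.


x = 1 * cos(330) = 0.866
y = 1 * sin(330) = -0.5

(0.866, -0.5)


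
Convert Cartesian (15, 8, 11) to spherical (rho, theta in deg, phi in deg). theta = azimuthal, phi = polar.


rho = sqrt(15^2 + 8^2 + 11^2) = 20.2485
theta = atan2(8, 15) = 28.0725 deg
phi = acos(11/20.2485) = 57.0948 deg

rho = 20.2485, theta = 28.0725 deg, phi = 57.0948 deg


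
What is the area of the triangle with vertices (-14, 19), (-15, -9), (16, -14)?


Area = |x1(y2-y3) + x2(y3-y1) + x3(y1-y2)| / 2
= |-14*(-9--14) + -15*(-14-19) + 16*(19--9)| / 2
= 436.5

436.5


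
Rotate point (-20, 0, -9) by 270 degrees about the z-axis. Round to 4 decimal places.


x' = -20*cos(270) - 0*sin(270) = 0
y' = -20*sin(270) + 0*cos(270) = 20
z' = -9

(0, 20, -9)


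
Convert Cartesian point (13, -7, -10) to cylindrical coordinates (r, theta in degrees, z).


r = sqrt(13^2 + (-7)^2) = 14.7648
theta = atan2(-7, 13) = 331.6992 deg
z = -10

r = 14.7648, theta = 331.6992 deg, z = -10


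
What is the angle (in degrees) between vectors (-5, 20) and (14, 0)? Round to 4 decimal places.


dot = -5*14 + 20*0 = -70
|u| = 20.6155, |v| = 14
cos(angle) = -0.2425
angle = 104.0362 degrees

104.0362 degrees


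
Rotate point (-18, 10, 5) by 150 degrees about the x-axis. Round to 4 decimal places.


x' = -18
y' = 10*cos(150) - 5*sin(150) = -11.1603
z' = 10*sin(150) + 5*cos(150) = 0.6699

(-18, -11.1603, 0.6699)


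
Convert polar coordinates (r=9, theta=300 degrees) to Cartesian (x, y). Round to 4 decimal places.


x = 9 * cos(300) = 4.5
y = 9 * sin(300) = -7.7942

(4.5, -7.7942)


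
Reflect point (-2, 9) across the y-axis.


Reflection across y-axis: (x, y) -> (-x, y)
(-2, 9) -> (2, 9)

(2, 9)


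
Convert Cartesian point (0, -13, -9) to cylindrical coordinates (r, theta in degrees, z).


r = sqrt(0^2 + (-13)^2) = 13
theta = atan2(-13, 0) = 270 deg
z = -9

r = 13, theta = 270 deg, z = -9


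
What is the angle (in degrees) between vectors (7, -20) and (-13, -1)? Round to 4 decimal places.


dot = 7*-13 + -20*-1 = -71
|u| = 21.1896, |v| = 13.0384
cos(angle) = -0.257
angle = 104.8913 degrees

104.8913 degrees


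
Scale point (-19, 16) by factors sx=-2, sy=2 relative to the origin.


Scaling: (x*sx, y*sy) = (-19*-2, 16*2) = (38, 32)

(38, 32)


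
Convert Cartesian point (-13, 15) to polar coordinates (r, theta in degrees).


r = sqrt((-13)^2 + 15^2) = 19.8494
theta = atan2(15, -13) = 130.9144 degrees

r = 19.8494, theta = 130.9144 degrees


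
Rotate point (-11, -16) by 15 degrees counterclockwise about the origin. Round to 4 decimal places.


x' = -11*cos(15) - -16*sin(15) = -6.4841
y' = -11*sin(15) + -16*cos(15) = -18.3018

(-6.4841, -18.3018)


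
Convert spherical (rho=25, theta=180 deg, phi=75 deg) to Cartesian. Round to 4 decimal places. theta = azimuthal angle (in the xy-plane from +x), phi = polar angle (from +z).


x = 25 * sin(75) * cos(180) = -24.1481
y = 25 * sin(75) * sin(180) = 0
z = 25 * cos(75) = 6.4705

(-24.1481, 0, 6.4705)


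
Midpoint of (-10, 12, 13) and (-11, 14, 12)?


Midpoint = ((-10+-11)/2, (12+14)/2, (13+12)/2) = (-10.5, 13, 12.5)

(-10.5, 13, 12.5)


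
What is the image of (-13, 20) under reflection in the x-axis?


Reflection across x-axis: (x, y) -> (x, -y)
(-13, 20) -> (-13, -20)

(-13, -20)


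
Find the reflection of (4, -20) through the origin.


Reflection through origin: (x, y) -> (-x, -y)
(4, -20) -> (-4, 20)

(-4, 20)


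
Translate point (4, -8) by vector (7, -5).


Translation: (x+dx, y+dy) = (4+7, -8+-5) = (11, -13)

(11, -13)


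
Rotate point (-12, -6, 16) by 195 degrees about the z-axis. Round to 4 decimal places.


x' = -12*cos(195) - -6*sin(195) = 10.0382
y' = -12*sin(195) + -6*cos(195) = 8.9014
z' = 16

(10.0382, 8.9014, 16)


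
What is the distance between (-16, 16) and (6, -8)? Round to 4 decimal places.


d = sqrt((6--16)^2 + (-8-16)^2) = 32.5576

32.5576


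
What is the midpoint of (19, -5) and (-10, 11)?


Midpoint = ((19+-10)/2, (-5+11)/2) = (4.5, 3)

(4.5, 3)


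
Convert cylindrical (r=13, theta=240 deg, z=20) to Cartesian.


x = 13 * cos(240) = -6.5
y = 13 * sin(240) = -11.2583
z = 20

(-6.5, -11.2583, 20)


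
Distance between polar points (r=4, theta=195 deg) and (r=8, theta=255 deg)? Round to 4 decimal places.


d = sqrt(r1^2 + r2^2 - 2*r1*r2*cos(t2-t1))
d = sqrt(4^2 + 8^2 - 2*4*8*cos(255-195)) = 6.9282

6.9282


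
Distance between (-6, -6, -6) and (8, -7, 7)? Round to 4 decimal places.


d = sqrt((8--6)^2 + (-7--6)^2 + (7--6)^2) = 19.1311

19.1311


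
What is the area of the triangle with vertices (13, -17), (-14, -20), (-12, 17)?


Area = |x1(y2-y3) + x2(y3-y1) + x3(y1-y2)| / 2
= |13*(-20-17) + -14*(17--17) + -12*(-17--20)| / 2
= 496.5

496.5


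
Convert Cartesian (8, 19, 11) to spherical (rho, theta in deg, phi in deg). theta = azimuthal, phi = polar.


rho = sqrt(8^2 + 19^2 + 11^2) = 23.3666
theta = atan2(19, 8) = 67.1663 deg
phi = acos(11/23.3666) = 61.9166 deg

rho = 23.3666, theta = 67.1663 deg, phi = 61.9166 deg


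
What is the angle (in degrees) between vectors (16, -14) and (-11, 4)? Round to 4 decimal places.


dot = 16*-11 + -14*4 = -232
|u| = 21.2603, |v| = 11.7047
cos(angle) = -0.9323
angle = 158.7972 degrees

158.7972 degrees


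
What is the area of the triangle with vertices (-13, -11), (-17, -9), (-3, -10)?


Area = |x1(y2-y3) + x2(y3-y1) + x3(y1-y2)| / 2
= |-13*(-9--10) + -17*(-10--11) + -3*(-11--9)| / 2
= 12

12


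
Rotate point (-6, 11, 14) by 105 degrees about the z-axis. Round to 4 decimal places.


x' = -6*cos(105) - 11*sin(105) = -9.0723
y' = -6*sin(105) + 11*cos(105) = -8.6426
z' = 14

(-9.0723, -8.6426, 14)


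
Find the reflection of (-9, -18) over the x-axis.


Reflection across x-axis: (x, y) -> (x, -y)
(-9, -18) -> (-9, 18)

(-9, 18)


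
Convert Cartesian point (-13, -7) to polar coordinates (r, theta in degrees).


r = sqrt((-13)^2 + (-7)^2) = 14.7648
theta = atan2(-7, -13) = 208.3008 degrees

r = 14.7648, theta = 208.3008 degrees


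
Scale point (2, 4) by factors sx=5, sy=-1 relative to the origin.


Scaling: (x*sx, y*sy) = (2*5, 4*-1) = (10, -4)

(10, -4)


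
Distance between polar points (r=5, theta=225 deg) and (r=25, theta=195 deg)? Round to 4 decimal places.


d = sqrt(r1^2 + r2^2 - 2*r1*r2*cos(t2-t1))
d = sqrt(5^2 + 25^2 - 2*5*25*cos(195-225)) = 20.8205

20.8205


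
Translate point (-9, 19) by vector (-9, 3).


Translation: (x+dx, y+dy) = (-9+-9, 19+3) = (-18, 22)

(-18, 22)


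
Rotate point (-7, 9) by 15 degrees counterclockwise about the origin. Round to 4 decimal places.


x' = -7*cos(15) - 9*sin(15) = -9.0909
y' = -7*sin(15) + 9*cos(15) = 6.8816

(-9.0909, 6.8816)


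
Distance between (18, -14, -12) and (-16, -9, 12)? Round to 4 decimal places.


d = sqrt((-16-18)^2 + (-9--14)^2 + (12--12)^2) = 41.9166

41.9166


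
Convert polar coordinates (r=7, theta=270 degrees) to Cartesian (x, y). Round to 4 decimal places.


x = 7 * cos(270) = 0
y = 7 * sin(270) = -7

(0, -7)


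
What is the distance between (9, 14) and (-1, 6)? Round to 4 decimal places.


d = sqrt((-1-9)^2 + (6-14)^2) = 12.8062

12.8062


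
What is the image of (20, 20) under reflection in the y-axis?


Reflection across y-axis: (x, y) -> (-x, y)
(20, 20) -> (-20, 20)

(-20, 20)


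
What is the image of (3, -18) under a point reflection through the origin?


Reflection through origin: (x, y) -> (-x, -y)
(3, -18) -> (-3, 18)

(-3, 18)


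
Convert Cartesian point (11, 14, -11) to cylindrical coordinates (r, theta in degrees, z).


r = sqrt(11^2 + 14^2) = 17.8045
theta = atan2(14, 11) = 51.8428 deg
z = -11

r = 17.8045, theta = 51.8428 deg, z = -11


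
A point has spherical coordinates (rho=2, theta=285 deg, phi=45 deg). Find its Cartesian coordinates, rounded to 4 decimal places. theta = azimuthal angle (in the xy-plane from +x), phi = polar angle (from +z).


x = 2 * sin(45) * cos(285) = 0.366
y = 2 * sin(45) * sin(285) = -1.366
z = 2 * cos(45) = 1.4142

(0.366, -1.366, 1.4142)


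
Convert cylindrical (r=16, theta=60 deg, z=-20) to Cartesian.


x = 16 * cos(60) = 8
y = 16 * sin(60) = 13.8564
z = -20

(8, 13.8564, -20)


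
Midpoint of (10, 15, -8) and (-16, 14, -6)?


Midpoint = ((10+-16)/2, (15+14)/2, (-8+-6)/2) = (-3, 14.5, -7)

(-3, 14.5, -7)


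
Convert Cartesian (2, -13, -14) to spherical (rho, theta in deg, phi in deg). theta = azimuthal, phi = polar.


rho = sqrt(2^2 + (-13)^2 + (-14)^2) = 19.2094
theta = atan2(-13, 2) = 278.7462 deg
phi = acos(-14/19.2094) = 136.7868 deg

rho = 19.2094, theta = 278.7462 deg, phi = 136.7868 deg


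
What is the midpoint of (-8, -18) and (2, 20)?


Midpoint = ((-8+2)/2, (-18+20)/2) = (-3, 1)

(-3, 1)


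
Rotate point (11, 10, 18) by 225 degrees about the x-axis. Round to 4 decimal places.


x' = 11
y' = 10*cos(225) - 18*sin(225) = 5.6569
z' = 10*sin(225) + 18*cos(225) = -19.799

(11, 5.6569, -19.799)


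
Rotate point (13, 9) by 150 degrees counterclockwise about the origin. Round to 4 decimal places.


x' = 13*cos(150) - 9*sin(150) = -15.7583
y' = 13*sin(150) + 9*cos(150) = -1.2942

(-15.7583, -1.2942)


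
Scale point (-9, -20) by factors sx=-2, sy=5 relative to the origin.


Scaling: (x*sx, y*sy) = (-9*-2, -20*5) = (18, -100)

(18, -100)


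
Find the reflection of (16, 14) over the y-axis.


Reflection across y-axis: (x, y) -> (-x, y)
(16, 14) -> (-16, 14)

(-16, 14)


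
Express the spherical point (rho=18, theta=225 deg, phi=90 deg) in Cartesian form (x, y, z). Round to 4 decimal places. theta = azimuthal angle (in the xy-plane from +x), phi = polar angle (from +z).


x = 18 * sin(90) * cos(225) = -12.7279
y = 18 * sin(90) * sin(225) = -12.7279
z = 18 * cos(90) = 0

(-12.7279, -12.7279, 0)


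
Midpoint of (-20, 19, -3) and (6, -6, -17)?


Midpoint = ((-20+6)/2, (19+-6)/2, (-3+-17)/2) = (-7, 6.5, -10)

(-7, 6.5, -10)


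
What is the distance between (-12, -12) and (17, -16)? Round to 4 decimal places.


d = sqrt((17--12)^2 + (-16--12)^2) = 29.2746

29.2746


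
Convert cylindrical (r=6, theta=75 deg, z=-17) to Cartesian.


x = 6 * cos(75) = 1.5529
y = 6 * sin(75) = 5.7956
z = -17

(1.5529, 5.7956, -17)


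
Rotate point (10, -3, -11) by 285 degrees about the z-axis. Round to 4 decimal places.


x' = 10*cos(285) - -3*sin(285) = -0.3096
y' = 10*sin(285) + -3*cos(285) = -10.4357
z' = -11

(-0.3096, -10.4357, -11)


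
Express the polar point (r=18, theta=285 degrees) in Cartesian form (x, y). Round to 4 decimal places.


x = 18 * cos(285) = 4.6587
y = 18 * sin(285) = -17.3867

(4.6587, -17.3867)


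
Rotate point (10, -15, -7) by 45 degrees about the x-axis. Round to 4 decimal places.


x' = 10
y' = -15*cos(45) - -7*sin(45) = -5.6569
z' = -15*sin(45) + -7*cos(45) = -15.5563

(10, -5.6569, -15.5563)


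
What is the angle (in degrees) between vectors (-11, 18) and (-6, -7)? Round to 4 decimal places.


dot = -11*-6 + 18*-7 = -60
|u| = 21.095, |v| = 9.2195
cos(angle) = -0.3085
angle = 107.9691 degrees

107.9691 degrees


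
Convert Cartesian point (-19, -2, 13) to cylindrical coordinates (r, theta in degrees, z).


r = sqrt((-19)^2 + (-2)^2) = 19.105
theta = atan2(-2, -19) = 186.009 deg
z = 13

r = 19.105, theta = 186.009 deg, z = 13


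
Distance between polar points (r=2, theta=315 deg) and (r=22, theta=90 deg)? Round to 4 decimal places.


d = sqrt(r1^2 + r2^2 - 2*r1*r2*cos(t2-t1))
d = sqrt(2^2 + 22^2 - 2*2*22*cos(90-315)) = 23.4569

23.4569


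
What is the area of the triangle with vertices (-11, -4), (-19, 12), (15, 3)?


Area = |x1(y2-y3) + x2(y3-y1) + x3(y1-y2)| / 2
= |-11*(12-3) + -19*(3--4) + 15*(-4-12)| / 2
= 236

236


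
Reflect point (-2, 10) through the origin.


Reflection through origin: (x, y) -> (-x, -y)
(-2, 10) -> (2, -10)

(2, -10)


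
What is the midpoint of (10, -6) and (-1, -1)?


Midpoint = ((10+-1)/2, (-6+-1)/2) = (4.5, -3.5)

(4.5, -3.5)


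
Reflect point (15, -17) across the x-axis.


Reflection across x-axis: (x, y) -> (x, -y)
(15, -17) -> (15, 17)

(15, 17)


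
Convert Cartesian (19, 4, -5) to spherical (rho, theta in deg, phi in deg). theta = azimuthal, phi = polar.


rho = sqrt(19^2 + 4^2 + (-5)^2) = 20.0499
theta = atan2(4, 19) = 11.8887 deg
phi = acos(-5/20.0499) = 104.4407 deg

rho = 20.0499, theta = 11.8887 deg, phi = 104.4407 deg


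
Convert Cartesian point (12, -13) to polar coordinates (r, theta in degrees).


r = sqrt(12^2 + (-13)^2) = 17.6918
theta = atan2(-13, 12) = 312.7094 degrees

r = 17.6918, theta = 312.7094 degrees


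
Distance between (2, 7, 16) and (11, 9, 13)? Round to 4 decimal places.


d = sqrt((11-2)^2 + (9-7)^2 + (13-16)^2) = 9.6954

9.6954


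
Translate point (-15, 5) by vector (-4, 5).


Translation: (x+dx, y+dy) = (-15+-4, 5+5) = (-19, 10)

(-19, 10)


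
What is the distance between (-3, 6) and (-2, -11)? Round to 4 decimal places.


d = sqrt((-2--3)^2 + (-11-6)^2) = 17.0294

17.0294


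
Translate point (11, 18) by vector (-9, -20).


Translation: (x+dx, y+dy) = (11+-9, 18+-20) = (2, -2)

(2, -2)


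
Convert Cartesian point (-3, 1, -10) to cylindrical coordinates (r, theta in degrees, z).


r = sqrt((-3)^2 + 1^2) = 3.1623
theta = atan2(1, -3) = 161.5651 deg
z = -10

r = 3.1623, theta = 161.5651 deg, z = -10


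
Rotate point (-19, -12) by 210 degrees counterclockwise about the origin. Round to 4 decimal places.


x' = -19*cos(210) - -12*sin(210) = 10.4545
y' = -19*sin(210) + -12*cos(210) = 19.8923

(10.4545, 19.8923)


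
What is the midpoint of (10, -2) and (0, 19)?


Midpoint = ((10+0)/2, (-2+19)/2) = (5, 8.5)

(5, 8.5)


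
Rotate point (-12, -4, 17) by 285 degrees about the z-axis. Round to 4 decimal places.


x' = -12*cos(285) - -4*sin(285) = -6.9695
y' = -12*sin(285) + -4*cos(285) = 10.5558
z' = 17

(-6.9695, 10.5558, 17)


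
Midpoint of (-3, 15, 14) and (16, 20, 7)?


Midpoint = ((-3+16)/2, (15+20)/2, (14+7)/2) = (6.5, 17.5, 10.5)

(6.5, 17.5, 10.5)


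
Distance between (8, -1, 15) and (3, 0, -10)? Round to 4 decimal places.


d = sqrt((3-8)^2 + (0--1)^2 + (-10-15)^2) = 25.5147

25.5147


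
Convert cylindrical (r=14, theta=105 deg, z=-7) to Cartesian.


x = 14 * cos(105) = -3.6235
y = 14 * sin(105) = 13.523
z = -7

(-3.6235, 13.523, -7)


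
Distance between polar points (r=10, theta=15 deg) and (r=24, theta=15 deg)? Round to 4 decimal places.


d = sqrt(r1^2 + r2^2 - 2*r1*r2*cos(t2-t1))
d = sqrt(10^2 + 24^2 - 2*10*24*cos(15-15)) = 14

14


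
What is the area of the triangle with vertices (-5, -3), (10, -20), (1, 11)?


Area = |x1(y2-y3) + x2(y3-y1) + x3(y1-y2)| / 2
= |-5*(-20-11) + 10*(11--3) + 1*(-3--20)| / 2
= 156

156


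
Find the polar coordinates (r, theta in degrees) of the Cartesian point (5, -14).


r = sqrt(5^2 + (-14)^2) = 14.8661
theta = atan2(-14, 5) = 289.6538 degrees

r = 14.8661, theta = 289.6538 degrees


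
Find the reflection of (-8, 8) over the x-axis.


Reflection across x-axis: (x, y) -> (x, -y)
(-8, 8) -> (-8, -8)

(-8, -8)


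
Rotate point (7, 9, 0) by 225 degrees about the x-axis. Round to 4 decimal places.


x' = 7
y' = 9*cos(225) - 0*sin(225) = -6.364
z' = 9*sin(225) + 0*cos(225) = -6.364

(7, -6.364, -6.364)
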